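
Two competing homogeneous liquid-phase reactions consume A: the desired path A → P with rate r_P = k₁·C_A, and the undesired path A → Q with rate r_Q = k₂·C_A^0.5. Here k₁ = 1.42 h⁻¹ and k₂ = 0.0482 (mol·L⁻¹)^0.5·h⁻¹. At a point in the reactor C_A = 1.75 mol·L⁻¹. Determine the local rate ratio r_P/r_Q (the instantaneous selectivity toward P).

39.0

S_{P/Q} = r_P/r_Q = (k₁·C_A)/(k₂·C_A^0.5) = (k₁/k₂)·C_A^0.5.
= (1.42×1.750) / (0.0482×1.750^0.5) = 2.485/0.06376 = 39.0.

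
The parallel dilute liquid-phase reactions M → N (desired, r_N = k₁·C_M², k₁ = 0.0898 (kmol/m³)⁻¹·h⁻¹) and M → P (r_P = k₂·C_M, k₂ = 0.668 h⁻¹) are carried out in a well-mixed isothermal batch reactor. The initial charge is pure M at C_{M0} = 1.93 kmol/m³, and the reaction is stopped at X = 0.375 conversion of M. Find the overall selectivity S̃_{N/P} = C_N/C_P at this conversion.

C_M = C_{M0}(1−X) = 1.206 kmol/m³.
Along a PFR/batch, dC_P/dC_M = −r_P/(r_N+r_P) = −k₂/(k₂+k₁·C_M).
Integrating from C_{M0} to C_M: C_P = (0.668/0.0898)·ln[(0.668+0.0898·1.93)/(0.668+0.0898·1.21)] = 7.439·ln(0.8413/0.7763) = 0.5981 kmol/m³.
Then C_N = (C_{M0}−C_M) − C_P = 0.7237 − 0.5981 = 0.1257 kmol/m³.
S̃_{N/P} = C_N/C_P = 0.1257/0.5981 = 0.210.

0.210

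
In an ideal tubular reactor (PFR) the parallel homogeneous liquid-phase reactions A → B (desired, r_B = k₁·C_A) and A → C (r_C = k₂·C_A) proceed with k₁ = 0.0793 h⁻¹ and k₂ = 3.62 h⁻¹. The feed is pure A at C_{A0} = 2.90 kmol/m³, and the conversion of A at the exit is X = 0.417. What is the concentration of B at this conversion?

0.0259 kmol/m³

C_A = C_{A0}(1−X) = 1.691 kmol/m³.
Both paths are first order in A, so the instantaneous fraction to B is constant: dC_B/d(−C_A) = k₁/(k₁+k₂) = 0.02144.
C_B = 0.02144·(C_{A0}−C_A) = 0.02144×1.209 = 0.0259 kmol/m³.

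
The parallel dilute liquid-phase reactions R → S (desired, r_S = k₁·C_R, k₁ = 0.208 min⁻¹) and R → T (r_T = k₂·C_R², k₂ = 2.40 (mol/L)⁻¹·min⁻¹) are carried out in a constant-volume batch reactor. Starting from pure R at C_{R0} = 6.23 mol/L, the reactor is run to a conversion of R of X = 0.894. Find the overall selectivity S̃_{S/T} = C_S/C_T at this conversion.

0.0344

C_R = C_{R0}(1−X) = 0.6604 mol/L.
Along a PFR/batch, dC_S/dC_R = −r_S/(r_S+r_T) = −k₁/(k₁+k₂·C_R).
Integrating from C_{R0} to C_R: C_S = (0.208/2.40)·ln[(0.208+2.40·6.23)/(0.208+2.40·0.660)] = 0.08667·ln(15.16/1.793) = 0.1850 mol/L.
C_T = (C_{R0}−C_R)−C_S = 5.385 mol/L; S̃_{S/T} = 0.1850/5.385 = 0.0344.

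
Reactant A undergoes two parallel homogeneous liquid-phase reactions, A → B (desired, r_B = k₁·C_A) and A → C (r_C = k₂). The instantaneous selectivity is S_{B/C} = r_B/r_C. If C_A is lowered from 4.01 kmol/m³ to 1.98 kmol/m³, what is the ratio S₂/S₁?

0.494

S_{B/C} = (k₁/k₂)·C_A, so S₂/S₁ = (C_{A,2}/C_{A,1}).
= 1.98/4.01 = 0.494.
Selectivity toward B falls as C_A falls — high-concentration operation is favoured.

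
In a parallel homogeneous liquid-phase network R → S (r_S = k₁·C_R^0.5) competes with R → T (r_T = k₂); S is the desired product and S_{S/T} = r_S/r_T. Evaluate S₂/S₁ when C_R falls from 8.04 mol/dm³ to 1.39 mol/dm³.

S_{S/T} = (k₁/k₂)·C_R^0.5, so S₂/S₁ = (C_{R,2}/C_{R,1})^0.5.
= (1.39/8.04)^0.5 = (0.1729)^0.5 = 0.416.

0.416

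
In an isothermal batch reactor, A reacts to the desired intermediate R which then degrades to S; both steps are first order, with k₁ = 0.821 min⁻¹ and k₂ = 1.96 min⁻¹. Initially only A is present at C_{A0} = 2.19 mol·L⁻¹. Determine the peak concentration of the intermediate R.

For a first-order series the maximum intermediate yield is C_{R,max}/C_{A0} = (k₁/k₂)^[k₂/(k₂−k₁)].
= (0.821/1.96)^(1.96/(1.96−0.821)) = (0.4189)^(1.721) = 0.2237.
C_{R,max} = 0.2237×2.19 = 0.490 mol·L⁻¹.

0.490 mol·L⁻¹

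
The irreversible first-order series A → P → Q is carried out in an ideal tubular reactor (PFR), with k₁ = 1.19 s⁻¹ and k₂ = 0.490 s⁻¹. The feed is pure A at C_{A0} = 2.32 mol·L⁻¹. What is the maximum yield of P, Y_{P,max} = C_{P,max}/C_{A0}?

0.537

At the optimum, C_{P,max}/C_{A0} = (k₁/k₂)^[k₂/(k₂−k₁)].
= (1.19/0.490)^(0.490/(0.490−1.19)) = (2.429)^(-0.7000) = 0.5373.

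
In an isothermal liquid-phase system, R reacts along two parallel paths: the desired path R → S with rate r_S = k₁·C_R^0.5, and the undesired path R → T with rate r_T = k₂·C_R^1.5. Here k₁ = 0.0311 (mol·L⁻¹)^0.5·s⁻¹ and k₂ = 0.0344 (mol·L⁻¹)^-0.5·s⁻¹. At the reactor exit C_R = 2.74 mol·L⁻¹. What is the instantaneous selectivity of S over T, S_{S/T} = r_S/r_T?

S_{S/T} = r_S/r_T = (k₁·C_R^0.5)/(k₂·C_R^1.5) = (k₁/k₂)·C_R⁻¹.
= (0.0311×2.740^0.5) / (0.0344×2.740^1.5) = 0.05148/0.1560 = 0.330.

0.330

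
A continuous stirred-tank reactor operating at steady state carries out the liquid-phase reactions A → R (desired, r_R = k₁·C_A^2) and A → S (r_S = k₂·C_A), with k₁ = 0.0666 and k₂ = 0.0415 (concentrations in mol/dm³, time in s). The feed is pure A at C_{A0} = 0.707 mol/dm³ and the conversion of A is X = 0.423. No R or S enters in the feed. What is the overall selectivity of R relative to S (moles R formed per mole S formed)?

0.655

Exit C_A = C_{A0}(1−X) = 0.707×0.577 = 0.4079 mol/dm³.
Rates in a CSTR are evaluated at the outlet concentration: r_R = 0.0666×0.4079^2 = 0.01108, r_S = 0.0415×0.4079 = 0.01693.
Overall selectivity = C_R/C_S = r_Rτ/(r_Sτ) = r_R/r_S = 0.655.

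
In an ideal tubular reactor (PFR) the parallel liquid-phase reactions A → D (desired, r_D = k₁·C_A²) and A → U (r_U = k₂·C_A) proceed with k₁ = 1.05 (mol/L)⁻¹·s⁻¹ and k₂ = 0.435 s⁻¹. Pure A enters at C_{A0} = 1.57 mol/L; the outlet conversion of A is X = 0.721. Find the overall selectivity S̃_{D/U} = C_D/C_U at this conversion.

2.23

C_A = C_{A0}(1−X) = 0.4380 mol/L.
Along a PFR/batch, dC_U/dC_A = −r_U/(r_D+r_U) = −k₂/(k₂+k₁·C_A).
Integrating from C_{A0} to C_A: C_U = (0.435/1.05)·ln[(0.435+1.05·1.57)/(0.435+1.05·0.438)] = 0.4143·ln(2.083/0.8949) = 0.3501 mol/L.
Then C_D = (C_{A0}−C_A) − C_U = 1.132 − 0.3501 = 0.7819 mol/L.
S̃_{D/U} = C_D/C_U = 0.7819/0.3501 = 2.23.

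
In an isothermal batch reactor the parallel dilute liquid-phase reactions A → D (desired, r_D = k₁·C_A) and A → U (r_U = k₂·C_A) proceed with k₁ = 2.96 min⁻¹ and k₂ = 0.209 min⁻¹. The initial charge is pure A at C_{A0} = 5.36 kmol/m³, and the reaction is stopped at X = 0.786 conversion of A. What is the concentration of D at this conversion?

3.94 kmol/m³

C_A = C_{A0}(1−X) = 1.147 kmol/m³.
Both paths are first order in A, so the instantaneous fraction to D is constant: dC_D/d(−C_A) = k₁/(k₁+k₂) = 0.9340.
C_D = 0.9340·(C_{A0}−C_A) = 0.9340×4.213 = 3.94 kmol/m³.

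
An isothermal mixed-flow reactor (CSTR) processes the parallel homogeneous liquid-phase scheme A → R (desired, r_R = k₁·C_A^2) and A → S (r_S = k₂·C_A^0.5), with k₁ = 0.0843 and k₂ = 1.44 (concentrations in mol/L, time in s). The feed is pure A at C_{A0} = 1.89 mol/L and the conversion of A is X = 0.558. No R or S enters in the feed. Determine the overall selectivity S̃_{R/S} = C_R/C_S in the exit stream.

0.0447

Exit C_A = C_{A0}(1−X) = 1.89×0.442 = 0.8354 mol/L.
A CSTR operates uniformly at the exit composition, giving r_R = 0.05883 and r_S = 1.316 (each k·C_A^n at C_A = 0.8354).
Overall selectivity = C_R/C_S = r_Rτ/(r_Sτ) = r_R/r_S = 0.0447.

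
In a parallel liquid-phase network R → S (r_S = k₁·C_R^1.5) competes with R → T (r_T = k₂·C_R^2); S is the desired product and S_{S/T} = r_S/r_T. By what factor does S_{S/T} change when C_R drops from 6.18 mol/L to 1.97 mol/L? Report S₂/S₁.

1.77

S_{S/T} = (k₁/k₂)·C_R^-0.5, so S₂/S₁ = (C_{R,2}/C_{R,1})^-0.5.
= (1.97/6.18)^(-0.5) = (0.3188)^(-0.5) = 1.77.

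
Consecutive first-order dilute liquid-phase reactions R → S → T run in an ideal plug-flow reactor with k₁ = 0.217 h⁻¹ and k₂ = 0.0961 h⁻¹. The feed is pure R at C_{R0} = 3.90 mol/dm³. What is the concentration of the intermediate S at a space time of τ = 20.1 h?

Solving the coupled first-order balances gives C_S(τ) = [k₁/(k₂−k₁)]·C_{R0}·(e^(−k₁τ) − e^(−k₂τ)).
e^(−k₁τ) = e^(−0.217×20.1) = e^(−4.362) = 0.01276; e^(−k₂τ) = e^(−1.932) = 0.1449.
C_S = 0.217×3.90/(0.0961−0.217) × (0.01276−0.1449) = (-7.000)×(-0.1322) = 0.9251 mol/dm³.

0.925 mol/dm³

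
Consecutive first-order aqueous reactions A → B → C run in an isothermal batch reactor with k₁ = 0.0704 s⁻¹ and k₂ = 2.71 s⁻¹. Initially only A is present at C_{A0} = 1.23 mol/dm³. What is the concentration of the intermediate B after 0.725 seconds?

0.0266 mol/dm³

The intermediate concentration in a first-order A→B→C sequence is C_B = k₁C_{A0}(e^(−k₁t) − e^(−k₂t))/(k₂−k₁).
e^(−k₁t) = e^(−0.0704×0.725) = e^(−0.05104) = 0.9502; e^(−k₂t) = e^(−1.965) = 0.1402.
C_B = 0.0704×1.23/(2.71−0.0704) × (0.9502−0.1402) = 0.03280×0.8100 = 0.02657 mol/dm³.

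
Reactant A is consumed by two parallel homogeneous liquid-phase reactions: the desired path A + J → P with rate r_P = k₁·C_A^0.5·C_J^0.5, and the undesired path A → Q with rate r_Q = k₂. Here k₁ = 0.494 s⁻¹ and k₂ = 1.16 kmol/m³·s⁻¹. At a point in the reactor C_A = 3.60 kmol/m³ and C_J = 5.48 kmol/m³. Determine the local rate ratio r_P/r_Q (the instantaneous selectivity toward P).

S_{P/Q} = r_P/r_Q = (k₁·C_A^0.5·C_J^0.5)/(k₂) = (k₁/k₂)·C_A^0.5·C_J^0.5.
= (0.494×3.600^0.5×5.480^0.5) / (1.16) = 2.194/1.160 = 1.89.
Since the desired path is higher order in A, keeping C_A high (PFR or concentrated feed) favours P.

1.89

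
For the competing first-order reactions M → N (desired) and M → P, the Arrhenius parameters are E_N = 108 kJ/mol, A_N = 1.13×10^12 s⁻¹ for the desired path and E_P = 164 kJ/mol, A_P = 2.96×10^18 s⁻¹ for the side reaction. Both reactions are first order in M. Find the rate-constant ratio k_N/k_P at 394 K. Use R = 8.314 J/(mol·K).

10.1

Since both paths have the same order in M, the concentration cancels and S_{N/P} = k_N/k_P = (A_N/A_P)·exp[(E_P−E_N)/(RT)].
(E_P−E_N)/(RT) = (164−108)×10³/(8.314×394) = 56000/3276 = 17.10.
k_N/k_P = (1.13×10^12/2.96×10^18)·exp(17.10) = 3.818×10^-7 × 2.658×10^7 = 10.1.
Since E_N < E_P, lowering the temperature improves selectivity toward N.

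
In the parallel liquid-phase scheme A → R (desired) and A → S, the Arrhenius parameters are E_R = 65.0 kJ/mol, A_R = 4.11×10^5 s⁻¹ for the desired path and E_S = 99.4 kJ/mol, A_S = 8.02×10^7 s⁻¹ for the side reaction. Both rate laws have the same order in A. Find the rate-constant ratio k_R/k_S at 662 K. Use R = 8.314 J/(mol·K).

Since both paths have the same order in A, the concentration cancels and S_{R/S} = k_R/k_S = (A_R/A_S)·exp[(E_S−E_R)/(RT)].
(E_S−E_R)/(RT) = (99.4−65.0)×10³/(8.314×662) = 34400/5504 = 6.250.
k_R/k_S = (4.11×10^5/8.02×10^7)·exp(6.250) = 0.005125 × 518.1 = 2.66.

2.66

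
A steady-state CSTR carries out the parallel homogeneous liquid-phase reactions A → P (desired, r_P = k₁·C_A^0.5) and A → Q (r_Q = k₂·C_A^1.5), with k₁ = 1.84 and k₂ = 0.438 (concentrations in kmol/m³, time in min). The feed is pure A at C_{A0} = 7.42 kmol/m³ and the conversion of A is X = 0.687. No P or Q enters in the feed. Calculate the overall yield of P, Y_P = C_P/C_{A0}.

Exit C_A = C_{A0}(1−X) = 7.42×0.313 = 2.322 kmol/m³.
A CSTR operates uniformly at the exit composition, giving r_P = 2.804 and r_Q = 1.550 (each k·C_A^n at C_A = 2.322).
Fraction of consumed A going to P: r_P/(r_P+r_Q) = 0.6440.
C_P = 0.6440·C_{A0}·X = 0.6440×7.42×0.687 = 3.28 kmol/m³; Y_P = C_P/C_{A0} = 0.442.

0.442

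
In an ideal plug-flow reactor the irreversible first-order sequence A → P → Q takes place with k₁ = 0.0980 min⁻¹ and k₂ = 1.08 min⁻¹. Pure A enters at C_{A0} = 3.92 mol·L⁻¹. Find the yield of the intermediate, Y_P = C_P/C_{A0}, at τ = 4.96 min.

The intermediate concentration in a first-order A→B→C sequence is C_P = k₁C_{A0}(e^(−k₁τ) − e^(−k₂τ))/(k₂−k₁).
e^(−k₁τ) = e^(−0.0980×4.96) = e^(−0.4861) = 0.6150; e^(−k₂τ) = e^(−5.357) = 0.004716.
C_P = 0.0980×3.92/(1.08−0.0980) × (0.6150−0.004716) = 0.3912×0.6103 = 0.2388 mol·L⁻¹.
Y_P = C_P/C_{A0} = 0.2388/3.92 = 0.0609.

0.0609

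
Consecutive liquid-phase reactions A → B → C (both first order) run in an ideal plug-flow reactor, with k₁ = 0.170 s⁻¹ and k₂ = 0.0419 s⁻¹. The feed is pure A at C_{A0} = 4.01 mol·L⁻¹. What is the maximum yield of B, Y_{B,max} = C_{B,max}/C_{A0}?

0.632

At the optimum, C_{B,max}/C_{A0} = (k₁/k₂)^[k₂/(k₂−k₁)].
= (0.170/0.0419)^(0.0419/(0.0419−0.170)) = (4.057)^(-0.3271) = 0.6325.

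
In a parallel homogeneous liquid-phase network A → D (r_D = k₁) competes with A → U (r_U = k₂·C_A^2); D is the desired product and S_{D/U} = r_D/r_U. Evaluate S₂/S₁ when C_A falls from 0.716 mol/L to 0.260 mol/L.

S_{D/U} = (k₁/k₂)·C_A^-2, so S₂/S₁ = (C_{A,2}/C_{A,1})^-2.
= (0.260/0.716)^(-2) = (0.3631)^(-2) = 7.58.
Selectivity toward D rises as C_A falls — low-concentration operation is favoured.

7.58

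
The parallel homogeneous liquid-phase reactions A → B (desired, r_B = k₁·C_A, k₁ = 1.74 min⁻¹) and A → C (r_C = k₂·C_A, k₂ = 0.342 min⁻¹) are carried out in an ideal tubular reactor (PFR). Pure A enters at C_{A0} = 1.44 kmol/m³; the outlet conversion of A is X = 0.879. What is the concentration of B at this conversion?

1.06 kmol/m³

C_A = C_{A0}(1−X) = 0.1742 kmol/m³.
Both paths are first order in A, so the instantaneous fraction to B is constant: dC_B/d(−C_A) = k₁/(k₁+k₂) = 0.8357.
C_B = 0.8357·(C_{A0}−C_A) = 0.8357×1.266 = 1.06 kmol/m³.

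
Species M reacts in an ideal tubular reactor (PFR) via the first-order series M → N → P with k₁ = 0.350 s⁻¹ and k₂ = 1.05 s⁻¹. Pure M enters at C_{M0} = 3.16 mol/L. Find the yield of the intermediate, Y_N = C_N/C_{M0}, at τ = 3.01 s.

Solving the coupled first-order balances gives C_N(τ) = [k₁/(k₂−k₁)]·C_{M0}·(e^(−k₁τ) − e^(−k₂τ)).
e^(−k₁τ) = e^(−0.350×3.01) = e^(−1.053) = 0.3487; e^(−k₂τ) = e^(−3.160) = 0.04240.
C_N = 0.350×3.16/(1.05−0.350) × (0.3487−0.04240) = 1.580×0.3063 = 0.4840 mol/L.
Y_N = C_N/C_{M0} = 0.4840/3.16 = 0.153.

0.153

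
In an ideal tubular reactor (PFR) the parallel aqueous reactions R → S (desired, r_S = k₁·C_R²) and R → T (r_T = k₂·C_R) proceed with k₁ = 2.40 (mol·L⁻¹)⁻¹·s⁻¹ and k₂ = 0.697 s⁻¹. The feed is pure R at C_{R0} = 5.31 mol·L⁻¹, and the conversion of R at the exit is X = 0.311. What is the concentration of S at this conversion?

C_R = C_{R0}(1−X) = 3.659 mol·L⁻¹.
Along a PFR/batch, dC_T/dC_R = −r_T/(r_S+r_T) = −k₂/(k₂+k₁·C_R).
Integrating from C_{R0} to C_R: C_T = (0.697/2.40)·ln[(0.697+2.40·5.31)/(0.697+2.40·3.66)] = 0.2904·ln(13.44/9.478) = 0.1015 mol·L⁻¹.
Then C_S = (C_{R0}−C_R) − C_T = 1.651 − 0.1015 = 1.550 mol·L⁻¹.

1.55 mol·L⁻¹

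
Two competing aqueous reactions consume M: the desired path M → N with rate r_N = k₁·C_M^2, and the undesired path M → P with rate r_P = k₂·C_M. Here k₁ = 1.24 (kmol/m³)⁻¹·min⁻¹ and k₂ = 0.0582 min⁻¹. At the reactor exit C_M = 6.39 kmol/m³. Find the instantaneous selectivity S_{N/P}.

136

S_{N/P} = r_N/r_P = (k₁·C_M^2)/(k₂·C_M) = (k₁/k₂)·C_M.
= (1.24×6.390^2) / (0.0582×6.390) = 50.63/0.3719 = 136.
Since the desired path is higher order in M, keeping C_M high (PFR or concentrated feed) favours N.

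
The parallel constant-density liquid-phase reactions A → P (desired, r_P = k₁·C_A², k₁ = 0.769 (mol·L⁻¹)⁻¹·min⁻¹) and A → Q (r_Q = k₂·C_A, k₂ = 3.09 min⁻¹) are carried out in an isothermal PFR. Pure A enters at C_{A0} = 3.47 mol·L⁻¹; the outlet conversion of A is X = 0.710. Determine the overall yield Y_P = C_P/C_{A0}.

C_A = C_{A0}(1−X) = 1.006 mol·L⁻¹.
Along a PFR/batch, dC_Q/dC_A = −r_Q/(r_P+r_Q) = −k₂/(k₂+k₁·C_A).
Integrating from C_{A0} to C_A: C_Q = (3.09/0.769)·ln[(3.09+0.769·3.47)/(3.09+0.769·1.01)] = 4.018·ln(5.758/3.864) = 1.603 mol·L⁻¹.
Then C_P = (C_{A0}−C_A) − C_Q = 2.464 − 1.603 = 0.8604 mol·L⁻¹.
Y_P = C_P/C_{A0} = 0.8604/3.47 = 0.248.

0.248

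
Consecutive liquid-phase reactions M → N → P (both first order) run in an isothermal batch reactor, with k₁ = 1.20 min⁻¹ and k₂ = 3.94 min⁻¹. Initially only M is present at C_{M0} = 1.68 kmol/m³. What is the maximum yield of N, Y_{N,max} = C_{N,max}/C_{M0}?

0.181

Evaluating C_N at t_opt = ln(k₂/k₁)/(k₂−k₁) gives C_{N,max}/C_{M0} = (k₁/k₂)^[k₂/(k₂−k₁)].
= (1.20/3.94)^(3.94/(3.94−1.20)) = (0.3046)^(1.438) = 0.1810.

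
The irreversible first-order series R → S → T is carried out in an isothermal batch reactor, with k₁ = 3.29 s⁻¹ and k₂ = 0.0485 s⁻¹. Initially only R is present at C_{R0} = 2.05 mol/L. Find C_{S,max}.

At the optimum, C_{S,max}/C_{R0} = (k₁/k₂)^[k₂/(k₂−k₁)].
= (3.29/0.0485)^(0.0485/(0.0485−3.29)) = (67.84)^(-0.01496) = 0.9389.
C_{S,max} = 0.9389×2.05 = 1.92 mol/L.

1.92 mol/L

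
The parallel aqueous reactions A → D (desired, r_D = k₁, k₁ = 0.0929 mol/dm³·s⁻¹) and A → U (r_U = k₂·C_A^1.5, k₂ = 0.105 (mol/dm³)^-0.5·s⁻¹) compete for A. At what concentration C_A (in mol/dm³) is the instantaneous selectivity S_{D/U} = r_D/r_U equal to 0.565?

1.35 mol/dm³

S_{D/U} = (k₁/k₂)·C_A^-1.5 ⇒ C_A = (S·k₂/k₁)^(1/(-1.5)).
= (0.565×0.105/0.0929)^(-0.6667) = (0.6386)^(-0.6667) = 1.35 mol/dm³.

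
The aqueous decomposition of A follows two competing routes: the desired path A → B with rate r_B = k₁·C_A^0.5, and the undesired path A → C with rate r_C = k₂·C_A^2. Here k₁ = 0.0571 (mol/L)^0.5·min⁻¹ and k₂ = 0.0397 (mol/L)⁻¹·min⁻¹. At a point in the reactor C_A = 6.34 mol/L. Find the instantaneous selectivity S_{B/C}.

0.0901

S_{B/C} = r_B/r_C = (k₁·C_A^0.5)/(k₂·C_A^2) = (k₁/k₂)·C_A^-1.5.
= (0.0571×6.340^0.5) / (0.0397×6.340^2) = 0.1438/1.596 = 0.0901.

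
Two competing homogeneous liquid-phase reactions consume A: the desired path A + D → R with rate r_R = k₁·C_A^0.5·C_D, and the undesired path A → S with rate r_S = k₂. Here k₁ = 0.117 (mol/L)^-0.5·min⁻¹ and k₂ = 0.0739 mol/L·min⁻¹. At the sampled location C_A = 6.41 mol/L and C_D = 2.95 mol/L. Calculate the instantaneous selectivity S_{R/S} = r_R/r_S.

S_{R/S} = r_R/r_S = (k₁·C_A^0.5·C_D)/(k₂) = (k₁/k₂)·C_A^0.5·C_D.
= (0.117×6.410^0.5×2.950) / (0.0739) = 0.8739/0.07390 = 11.8.
Since the desired path is higher order in A, keeping C_A high (PFR or concentrated feed) favours R.

11.8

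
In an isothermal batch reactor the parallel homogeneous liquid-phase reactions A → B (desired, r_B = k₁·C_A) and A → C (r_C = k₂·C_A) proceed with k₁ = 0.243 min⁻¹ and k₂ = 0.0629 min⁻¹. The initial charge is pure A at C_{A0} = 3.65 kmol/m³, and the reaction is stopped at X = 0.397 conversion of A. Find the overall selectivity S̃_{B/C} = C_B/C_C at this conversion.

3.86

C_A = C_{A0}(1−X) = 2.201 kmol/m³.
Both paths are first order in A, so the instantaneous fraction to B is constant: dC_B/d(−C_A) = k₁/(k₁+k₂) = 0.7944.
C_B = 0.7944·(C_{A0}−C_A) = 0.7944×1.449 = 1.15 kmol/m³.
C_C = (C_{A0}−C_A)−C_B = 0.2980 kmol/m³; S̃_{B/C} = 1.151/0.2980 = 3.86.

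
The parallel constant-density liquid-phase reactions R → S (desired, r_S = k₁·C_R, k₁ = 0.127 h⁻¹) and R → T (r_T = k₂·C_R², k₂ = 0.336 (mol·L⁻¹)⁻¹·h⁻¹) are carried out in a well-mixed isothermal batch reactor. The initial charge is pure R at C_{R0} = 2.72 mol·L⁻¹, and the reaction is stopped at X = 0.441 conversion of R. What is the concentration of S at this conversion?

C_R = C_{R0}(1−X) = 1.520 mol·L⁻¹.
Along a PFR/batch, dC_S/dC_R = −r_S/(r_S+r_T) = −k₁/(k₁+k₂·C_R).
Integrating from C_{R0} to C_R: C_S = (0.127/0.336)·ln[(0.127+0.336·2.72)/(0.127+0.336·1.52)] = 0.3780·ln(1.041/0.6379) = 0.1851 mol·L⁻¹.

0.185 mol·L⁻¹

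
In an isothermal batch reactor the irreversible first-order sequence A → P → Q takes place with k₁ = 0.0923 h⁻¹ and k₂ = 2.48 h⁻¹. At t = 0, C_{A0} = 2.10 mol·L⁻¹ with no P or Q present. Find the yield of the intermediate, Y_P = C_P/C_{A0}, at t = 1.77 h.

0.0324

The intermediate concentration in a first-order A→B→C sequence is C_P = k₁C_{A0}(e^(−k₁t) − e^(−k₂t))/(k₂−k₁).
e^(−k₁t) = e^(−0.0923×1.77) = e^(−0.1634) = 0.8493; e^(−k₂t) = e^(−4.390) = 0.01241.
C_P = 0.0923×2.10/(2.48−0.0923) × (0.8493−0.01241) = 0.08118×0.8369 = 0.06794 mol·L⁻¹.
Y_P = C_P/C_{A0} = 0.06794/2.10 = 0.0324.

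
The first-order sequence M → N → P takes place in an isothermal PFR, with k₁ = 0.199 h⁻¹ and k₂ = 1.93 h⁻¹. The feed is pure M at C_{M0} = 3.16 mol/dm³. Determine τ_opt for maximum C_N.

The intermediate peaks when r₁ = r₂, i.e. k₁e^(−k₁τ) = k₂e^(−k₂τ), giving τ_opt = ln(k₂/k₁)/(k₂−k₁).
= ln(1.93/0.199)/(1.93−0.199) = ln(9.698)/1.731 = 2.272/1.731 = 1.31 h.

1.31 h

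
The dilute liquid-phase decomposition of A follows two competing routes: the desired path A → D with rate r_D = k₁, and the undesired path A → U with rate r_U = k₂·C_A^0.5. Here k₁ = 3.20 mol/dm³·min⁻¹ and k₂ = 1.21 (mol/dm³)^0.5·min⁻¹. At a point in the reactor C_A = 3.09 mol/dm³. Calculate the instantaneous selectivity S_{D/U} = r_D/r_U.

1.50

S_{D/U} = r_D/r_U = (k₁)/(k₂·C_A^0.5) = (k₁/k₂)·C_A^-0.5.
= (3.20) / (1.21×3.090^0.5) = 3.200/2.127 = 1.50.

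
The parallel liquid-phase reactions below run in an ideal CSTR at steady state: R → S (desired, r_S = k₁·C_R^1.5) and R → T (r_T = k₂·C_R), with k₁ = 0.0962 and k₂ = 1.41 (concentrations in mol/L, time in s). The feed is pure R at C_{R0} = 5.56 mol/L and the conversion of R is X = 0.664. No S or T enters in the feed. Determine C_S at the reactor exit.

Exit C_R = C_{R0}(1−X) = 5.56×0.336 = 1.868 mol/L.
A CSTR operates uniformly at the exit composition, giving r_S = 0.2456 and r_T = 2.634 (each k·C_R^n at C_R = 1.868).
Fraction of consumed R going to S: r_S/(r_S+r_T) = 0.08530.
C_S = 0.08530·C_{R0}·X = 0.08530×5.56×0.664 = 0.315 mol/L.

0.315 mol/L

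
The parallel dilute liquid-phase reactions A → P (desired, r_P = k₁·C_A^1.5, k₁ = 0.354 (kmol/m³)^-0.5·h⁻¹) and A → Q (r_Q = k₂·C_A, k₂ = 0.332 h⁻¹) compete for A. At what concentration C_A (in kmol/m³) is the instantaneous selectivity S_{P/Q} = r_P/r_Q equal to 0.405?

S_{P/Q} = (k₁/k₂)·C_A^0.5 ⇒ C_A = (S·k₂/k₁)^(2).
= (0.405×0.332/0.354)^(2) = (0.3798)^(2) = 0.144 kmol/m³.

0.144 kmol/m³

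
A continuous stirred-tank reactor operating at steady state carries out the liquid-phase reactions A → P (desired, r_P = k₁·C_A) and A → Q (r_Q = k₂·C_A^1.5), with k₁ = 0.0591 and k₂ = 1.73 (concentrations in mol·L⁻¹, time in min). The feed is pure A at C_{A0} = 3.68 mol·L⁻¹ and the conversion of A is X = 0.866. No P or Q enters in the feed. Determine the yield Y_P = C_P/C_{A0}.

Exit C_A = C_{A0}(1−X) = 3.68×0.134 = 0.4931 mol·L⁻¹.
Rates in a CSTR are evaluated at the outlet concentration: r_P = 0.0591×0.4931 = 0.02914, r_Q = 1.73×0.4931^1.5 = 0.5991.
Fraction of consumed A going to P: r_P/(r_P+r_Q) = 0.04639.
C_P = 0.04639·C_{A0}·X = 0.04639×3.68×0.866 = 0.148 mol·L⁻¹; Y_P = C_P/C_{A0} = 0.0402.

0.0402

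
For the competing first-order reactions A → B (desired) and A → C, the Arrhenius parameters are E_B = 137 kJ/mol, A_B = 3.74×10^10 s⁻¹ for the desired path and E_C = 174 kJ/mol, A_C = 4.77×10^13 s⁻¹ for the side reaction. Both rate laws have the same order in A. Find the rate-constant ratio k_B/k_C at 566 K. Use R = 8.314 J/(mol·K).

k_B/k_C = (A_B/A_C)·exp[−(E_B−E_C)/(RT)] = (A_B/A_C)·exp[(E_C−E_B)/(RT)].
(E_C−E_B)/(RT) = (174−137)×10³/(8.314×566) = 37000/4706 = 7.863.
k_B/k_C = (3.74×10^10/4.77×10^13)·exp(7.863) = 7.841×10^-4 × 2599 = 2.04.
Since E_B < E_C, lowering the temperature improves selectivity toward B.

2.04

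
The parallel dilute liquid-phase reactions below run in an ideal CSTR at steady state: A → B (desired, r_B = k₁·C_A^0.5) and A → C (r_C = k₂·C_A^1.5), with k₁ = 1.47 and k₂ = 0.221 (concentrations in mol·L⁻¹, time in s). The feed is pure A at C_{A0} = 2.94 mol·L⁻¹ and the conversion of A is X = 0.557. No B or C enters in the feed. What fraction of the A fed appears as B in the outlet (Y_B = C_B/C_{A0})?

Exit C_A = C_{A0}(1−X) = 2.94×0.443 = 1.302 mol·L⁻¹.
In a CSTR the entire volume is at exit conditions, so r_B = 1.47×1.302^0.5 = 1.678 and r_C = 0.221×1.302^1.5 = 0.3285.
Fraction of consumed A going to B: r_B/(r_B+r_C) = 0.8363.
C_B = 0.8363·C_{A0}·X = 0.8363×2.94×0.557 = 1.37 mol·L⁻¹; Y_B = C_B/C_{A0} = 0.466.

0.466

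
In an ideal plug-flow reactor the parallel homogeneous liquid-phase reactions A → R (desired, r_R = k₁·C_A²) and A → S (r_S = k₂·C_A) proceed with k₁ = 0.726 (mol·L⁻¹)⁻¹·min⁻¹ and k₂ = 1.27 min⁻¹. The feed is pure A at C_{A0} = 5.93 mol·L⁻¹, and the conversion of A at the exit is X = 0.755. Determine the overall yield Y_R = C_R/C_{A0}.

C_A = C_{A0}(1−X) = 1.453 mol·L⁻¹.
Along a PFR/batch, dC_S/dC_A = −r_S/(r_R+r_S) = −k₂/(k₂+k₁·C_A).
Integrating from C_{A0} to C_A: C_S = (1.27/0.726)·ln[(1.27+0.726·5.93)/(1.27+0.726·1.45)] = 1.749·ln(5.575/2.325) = 1.530 mol·L⁻¹.
Then C_R = (C_{A0}−C_A) − C_S = 4.477 − 1.530 = 2.947 mol·L⁻¹.
Y_R = C_R/C_{A0} = 2.947/5.93 = 0.497.

0.497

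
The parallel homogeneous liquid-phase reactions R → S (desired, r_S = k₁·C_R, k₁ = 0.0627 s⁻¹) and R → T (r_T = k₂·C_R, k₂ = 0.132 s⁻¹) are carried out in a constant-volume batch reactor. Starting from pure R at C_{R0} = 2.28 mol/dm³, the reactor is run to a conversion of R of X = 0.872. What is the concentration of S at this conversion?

0.640 mol/dm³

C_R = C_{R0}(1−X) = 0.2918 mol/dm³.
Both paths are first order in R, so the instantaneous fraction to S is constant: dC_S/d(−C_R) = k₁/(k₁+k₂) = 0.3220.
C_S = 0.3220·(C_{R0}−C_R) = 0.3220×1.988 = 0.640 mol/dm³.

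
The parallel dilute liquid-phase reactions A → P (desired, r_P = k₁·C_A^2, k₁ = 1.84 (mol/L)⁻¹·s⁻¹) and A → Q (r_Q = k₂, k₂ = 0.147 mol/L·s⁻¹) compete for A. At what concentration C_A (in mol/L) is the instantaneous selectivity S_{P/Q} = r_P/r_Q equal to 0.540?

S_{P/Q} = (k₁/k₂)·C_A^2 ⇒ C_A = (S·k₂/k₁)^(0.5).
= (0.540×0.147/1.84)^(0.5) = (0.04314)^(0.5) = 0.208 mol/L.

0.208 mol/L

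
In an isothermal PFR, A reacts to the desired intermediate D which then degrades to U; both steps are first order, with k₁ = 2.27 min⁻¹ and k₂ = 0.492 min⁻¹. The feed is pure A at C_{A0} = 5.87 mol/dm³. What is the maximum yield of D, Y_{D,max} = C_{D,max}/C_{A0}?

0.655

Evaluating C_D at τ_opt = ln(k₂/k₁)/(k₂−k₁) gives C_{D,max}/C_{A0} = (k₁/k₂)^[k₂/(k₂−k₁)].
= (2.27/0.492)^(0.492/(0.492−2.27)) = (4.614)^(-0.2767) = 0.6550.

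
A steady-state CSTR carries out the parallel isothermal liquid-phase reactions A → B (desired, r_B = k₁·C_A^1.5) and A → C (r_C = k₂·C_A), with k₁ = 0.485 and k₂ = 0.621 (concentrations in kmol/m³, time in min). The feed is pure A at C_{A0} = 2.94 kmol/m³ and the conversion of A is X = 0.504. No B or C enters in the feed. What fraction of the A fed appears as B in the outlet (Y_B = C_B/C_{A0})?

Exit C_A = C_{A0}(1−X) = 2.94×0.496 = 1.458 kmol/m³.
In a CSTR the entire volume is at exit conditions, so r_B = 0.485×1.458^1.5 = 0.8541 and r_C = 0.621×1.458 = 0.9056.
Fraction of consumed A going to B: r_B/(r_B+r_C) = 0.4854.
C_B = 0.4854·C_{A0}·X = 0.4854×2.94×0.504 = 0.719 kmol/m³; Y_B = C_B/C_{A0} = 0.245.

0.245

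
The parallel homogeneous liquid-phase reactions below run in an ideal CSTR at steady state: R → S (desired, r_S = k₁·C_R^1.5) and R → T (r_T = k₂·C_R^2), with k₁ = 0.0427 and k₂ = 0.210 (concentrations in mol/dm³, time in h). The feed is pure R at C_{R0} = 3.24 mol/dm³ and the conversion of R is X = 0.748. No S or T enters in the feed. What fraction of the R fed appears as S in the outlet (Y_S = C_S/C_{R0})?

0.137

Exit C_R = C_{R0}(1−X) = 3.24×0.252 = 0.8165 mol/dm³.
A CSTR operates uniformly at the exit composition, giving r_S = 0.03150 and r_T = 0.1400 (each k·C_R^n at C_R = 0.8165).
Fraction of consumed R going to S: r_S/(r_S+r_T) = 0.1837.
C_S = 0.1837·C_{R0}·X = 0.1837×3.24×0.748 = 0.445 mol/dm³; Y_S = C_S/C_{R0} = 0.137.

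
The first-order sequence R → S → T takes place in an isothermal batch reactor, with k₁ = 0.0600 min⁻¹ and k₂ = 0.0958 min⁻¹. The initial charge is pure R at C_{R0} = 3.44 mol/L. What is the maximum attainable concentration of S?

0.983 mol/L

Evaluating C_S at t_opt = ln(k₂/k₁)/(k₂−k₁) gives C_{S,max}/C_{R0} = (k₁/k₂)^[k₂/(k₂−k₁)].
= (0.0600/0.0958)^(0.0958/(0.0958−0.0600)) = (0.6263)^(2.676) = 0.2859.
C_{S,max} = 0.2859×3.44 = 0.983 mol/L.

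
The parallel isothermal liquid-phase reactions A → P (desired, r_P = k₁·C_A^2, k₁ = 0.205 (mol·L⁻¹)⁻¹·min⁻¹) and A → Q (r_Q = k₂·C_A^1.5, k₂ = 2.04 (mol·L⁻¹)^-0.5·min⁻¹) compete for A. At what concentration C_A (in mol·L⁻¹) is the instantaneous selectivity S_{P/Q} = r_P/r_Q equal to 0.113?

1.26 mol·L⁻¹

S_{P/Q} = (k₁/k₂)·C_A^0.5 ⇒ C_A = (S·k₂/k₁)^(2).
= (0.113×2.04/0.205)^(2) = (1.124)^(2) = 1.26 mol·L⁻¹.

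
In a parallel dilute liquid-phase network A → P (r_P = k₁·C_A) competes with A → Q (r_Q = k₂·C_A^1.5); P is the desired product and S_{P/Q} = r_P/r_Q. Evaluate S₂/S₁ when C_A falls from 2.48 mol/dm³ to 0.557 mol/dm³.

2.11

S_{P/Q} = (k₁/k₂)·C_A^-0.5, so S₂/S₁ = (C_{A,2}/C_{A,1})^-0.5.
= (0.557/2.48)^(-0.5) = (0.2246)^(-0.5) = 2.11.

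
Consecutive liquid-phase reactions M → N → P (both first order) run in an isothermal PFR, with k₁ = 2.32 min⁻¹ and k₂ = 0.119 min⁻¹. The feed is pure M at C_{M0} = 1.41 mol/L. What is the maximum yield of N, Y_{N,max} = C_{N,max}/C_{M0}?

For a first-order series the maximum intermediate yield is C_{N,max}/C_{M0} = (k₁/k₂)^[k₂/(k₂−k₁)].
= (2.32/0.119)^(0.119/(0.119−2.32)) = (19.50)^(-0.05407) = 0.8516.

0.852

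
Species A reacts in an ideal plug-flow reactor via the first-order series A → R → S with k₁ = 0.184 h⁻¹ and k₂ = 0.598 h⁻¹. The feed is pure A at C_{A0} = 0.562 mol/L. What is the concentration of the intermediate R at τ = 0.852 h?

0.0635 mol/L

Solving the coupled first-order balances gives C_R(τ) = [k₁/(k₂−k₁)]·C_{A0}·(e^(−k₁τ) − e^(−k₂τ)).
e^(−k₁τ) = e^(−0.184×0.852) = e^(−0.1568) = 0.8549; e^(−k₂τ) = e^(−0.5095) = 0.6008.
C_R = 0.184×0.562/(0.598−0.184) × (0.8549−0.6008) = 0.2498×0.2541 = 0.06347 mol/L.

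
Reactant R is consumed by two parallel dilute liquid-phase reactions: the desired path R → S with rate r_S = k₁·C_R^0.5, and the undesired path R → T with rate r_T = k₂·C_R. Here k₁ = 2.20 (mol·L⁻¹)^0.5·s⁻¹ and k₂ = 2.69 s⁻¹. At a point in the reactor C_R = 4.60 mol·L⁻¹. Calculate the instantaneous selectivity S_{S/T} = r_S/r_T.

S_{S/T} = r_S/r_T = (k₁·C_R^0.5)/(k₂·C_R) = (k₁/k₂)·C_R^-0.5.
= (2.20×4.600^0.5) / (2.69×4.600) = 4.718/12.37 = 0.381.
The undesired path is higher order in R, so low C_R (CSTR or dilute feed) favours S.

0.381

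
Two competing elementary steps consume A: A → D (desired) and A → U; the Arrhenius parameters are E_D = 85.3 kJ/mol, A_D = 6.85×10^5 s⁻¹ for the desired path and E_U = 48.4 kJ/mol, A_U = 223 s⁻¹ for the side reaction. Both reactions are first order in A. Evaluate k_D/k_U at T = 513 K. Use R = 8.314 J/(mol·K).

With equal orders, S_{D/U} = k_D/k_U = (A_D/A_U)·exp[(E_U−E_D)/(RT)].
(E_U−E_D)/(RT) = (48.4−85.3)×10³/(8.314×513) = -36900/4265 = -8.652.
k_D/k_U = (6.85×10^5/223)·exp(-8.652) = 3072 × 1.748×10^-4 = 0.537.

0.537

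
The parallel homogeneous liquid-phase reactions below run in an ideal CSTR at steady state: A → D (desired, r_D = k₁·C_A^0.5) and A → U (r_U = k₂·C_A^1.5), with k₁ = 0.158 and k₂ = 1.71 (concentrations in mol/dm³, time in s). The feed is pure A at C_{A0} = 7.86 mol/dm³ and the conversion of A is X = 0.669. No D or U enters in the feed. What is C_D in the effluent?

Exit C_A = C_{A0}(1−X) = 7.86×0.331 = 2.602 mol/dm³.
Rates in a CSTR are evaluated at the outlet concentration: r_D = 0.158×2.602^0.5 = 0.2548, r_U = 1.71×2.602^1.5 = 7.176.
Fraction of consumed A going to D: r_D/(r_D+r_U) = 0.03430.
C_D = 0.03430·C_{A0}·X = 0.03430×7.86×0.669 = 0.180 mol/dm³.

0.180 mol/dm³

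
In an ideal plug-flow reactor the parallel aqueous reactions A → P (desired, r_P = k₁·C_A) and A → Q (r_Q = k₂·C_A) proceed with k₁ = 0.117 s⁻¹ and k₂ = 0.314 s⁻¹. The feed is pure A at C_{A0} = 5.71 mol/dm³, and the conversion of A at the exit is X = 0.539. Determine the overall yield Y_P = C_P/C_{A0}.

C_A = C_{A0}(1−X) = 2.632 mol/dm³.
Both paths are first order in A, so the instantaneous fraction to P is constant: dC_P/d(−C_A) = k₁/(k₁+k₂) = 0.2715.
C_P = 0.2715·(C_{A0}−C_A) = 0.2715×3.078 = 0.835 mol/dm³.
Y_P = C_P/C_{A0} = 0.8355/5.71 = 0.146.

0.146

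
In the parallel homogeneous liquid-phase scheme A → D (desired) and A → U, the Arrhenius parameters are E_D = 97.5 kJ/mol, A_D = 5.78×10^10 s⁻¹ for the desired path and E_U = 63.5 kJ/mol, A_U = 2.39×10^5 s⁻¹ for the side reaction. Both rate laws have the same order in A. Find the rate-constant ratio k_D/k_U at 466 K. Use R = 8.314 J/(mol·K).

37.3

With equal orders, S_{D/U} = k_D/k_U = (A_D/A_U)·exp[(E_U−E_D)/(RT)].
(E_U−E_D)/(RT) = (63.5−97.5)×10³/(8.314×466) = -34000/3874 = -8.776.
k_D/k_U = (5.78×10^10/2.39×10^5)·exp(-8.776) = 2.418×10^5 × 1.544×10^-4 = 37.3.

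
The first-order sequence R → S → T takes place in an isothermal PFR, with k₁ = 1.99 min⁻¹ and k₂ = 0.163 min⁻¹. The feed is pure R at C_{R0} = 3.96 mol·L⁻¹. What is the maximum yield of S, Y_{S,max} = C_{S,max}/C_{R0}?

At the optimum, C_{S,max}/C_{R0} = (k₁/k₂)^[k₂/(k₂−k₁)].
= (1.99/0.163)^(0.163/(0.163−1.99)) = (12.21)^(-0.08922) = 0.7999.

0.800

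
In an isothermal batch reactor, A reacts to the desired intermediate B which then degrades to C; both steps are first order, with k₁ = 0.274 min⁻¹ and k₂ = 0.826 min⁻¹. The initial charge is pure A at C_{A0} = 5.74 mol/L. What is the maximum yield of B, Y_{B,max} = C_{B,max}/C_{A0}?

0.192

At the optimum, C_{B,max}/C_{A0} = (k₁/k₂)^[k₂/(k₂−k₁)].
= (0.274/0.826)^(0.826/(0.826−0.274)) = (0.3317)^(1.496) = 0.1918.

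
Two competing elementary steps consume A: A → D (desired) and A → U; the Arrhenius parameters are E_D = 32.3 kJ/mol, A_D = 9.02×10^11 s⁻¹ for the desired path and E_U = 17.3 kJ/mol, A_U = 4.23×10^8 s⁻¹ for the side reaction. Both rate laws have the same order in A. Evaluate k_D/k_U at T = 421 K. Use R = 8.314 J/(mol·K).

k_D/k_U = (A_D/A_U)·exp[−(E_D−E_U)/(RT)] = (A_D/A_U)·exp[(E_U−E_D)/(RT)].
(E_U−E_D)/(RT) = (17.3−32.3)×10³/(8.314×421) = -15000/3500 = -4.285.
k_D/k_U = (9.02×10^11/4.23×10^8)·exp(-4.285) = 2132 × 0.01377 = 29.4.

29.4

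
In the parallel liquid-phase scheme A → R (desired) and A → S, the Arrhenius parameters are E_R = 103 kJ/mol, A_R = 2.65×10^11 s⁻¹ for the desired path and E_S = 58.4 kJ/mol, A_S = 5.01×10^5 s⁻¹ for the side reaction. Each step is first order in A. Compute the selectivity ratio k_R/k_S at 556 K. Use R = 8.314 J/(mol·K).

k_R/k_S = (A_R/A_S)·exp[−(E_R−E_S)/(RT)] = (A_R/A_S)·exp[(E_S−E_R)/(RT)].
(E_S−E_R)/(RT) = (58.4−103)×10³/(8.314×556) = -44600/4623 = -9.648.
k_R/k_S = (2.65×10^11/5.01×10^5)·exp(-9.648) = 5.289×10^5 × 6.454×10^-5 = 34.1.

34.1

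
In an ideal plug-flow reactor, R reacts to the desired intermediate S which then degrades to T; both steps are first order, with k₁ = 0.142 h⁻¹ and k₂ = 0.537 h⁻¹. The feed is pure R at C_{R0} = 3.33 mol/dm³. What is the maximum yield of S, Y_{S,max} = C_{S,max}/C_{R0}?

For a first-order series the maximum intermediate yield is C_{S,max}/C_{R0} = (k₁/k₂)^[k₂/(k₂−k₁)].
= (0.142/0.537)^(0.537/(0.537−0.142)) = (0.2644)^(1.359) = 0.1639.

0.164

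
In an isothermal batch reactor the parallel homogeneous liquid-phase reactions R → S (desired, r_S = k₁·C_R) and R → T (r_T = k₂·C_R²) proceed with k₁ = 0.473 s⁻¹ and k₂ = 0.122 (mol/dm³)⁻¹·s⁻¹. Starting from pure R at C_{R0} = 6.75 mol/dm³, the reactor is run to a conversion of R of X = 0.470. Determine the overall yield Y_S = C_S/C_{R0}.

C_R = C_{R0}(1−X) = 3.578 mol/dm³.
Along a PFR/batch, dC_S/dC_R = −r_S/(r_S+r_T) = −k₁/(k₁+k₂·C_R).
Integrating from C_{R0} to C_R: C_S = (0.473/0.122)·ln[(0.473+0.122·6.75)/(0.473+0.122·3.58)] = 3.877·ln(1.296/0.9095) = 1.375 mol/dm³.
Y_S = C_S/C_{R0} = 1.375/6.75 = 0.204.

0.204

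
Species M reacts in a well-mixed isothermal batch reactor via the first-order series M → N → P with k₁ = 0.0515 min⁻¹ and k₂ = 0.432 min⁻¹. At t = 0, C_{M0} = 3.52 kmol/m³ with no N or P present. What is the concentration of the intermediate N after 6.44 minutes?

For first-order series with pure M initially, C_N(t) = k₁C_{M0}/(k₂−k₁)·(e^(−k₁t) − e^(−k₂t)).
e^(−k₁t) = e^(−0.0515×6.44) = e^(−0.3317) = 0.7177; e^(−k₂t) = e^(−2.782) = 0.06191.
C_N = 0.0515×3.52/(0.432−0.0515) × (0.7177−0.06191) = 0.4764×0.6558 = 0.3125 kmol/m³.

0.312 kmol/m³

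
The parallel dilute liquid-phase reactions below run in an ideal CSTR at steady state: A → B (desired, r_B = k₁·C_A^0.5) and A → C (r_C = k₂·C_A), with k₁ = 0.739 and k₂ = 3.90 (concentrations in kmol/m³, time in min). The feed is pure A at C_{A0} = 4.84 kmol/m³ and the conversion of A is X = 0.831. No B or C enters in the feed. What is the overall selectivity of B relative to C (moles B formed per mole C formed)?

Exit C_A = C_{A0}(1−X) = 4.84×0.169 = 0.8180 kmol/m³.
In a CSTR the entire volume is at exit conditions, so r_B = 0.739×0.8180^0.5 = 0.6684 and r_C = 3.90×0.8180 = 3.190.
Overall selectivity = C_B/C_C = r_Bτ/(r_Cτ) = r_B/r_C = 0.210.

0.210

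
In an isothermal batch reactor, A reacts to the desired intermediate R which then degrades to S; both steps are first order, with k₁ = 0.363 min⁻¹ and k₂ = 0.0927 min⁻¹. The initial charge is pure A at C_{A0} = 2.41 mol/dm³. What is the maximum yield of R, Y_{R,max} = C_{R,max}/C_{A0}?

0.626

At the optimum, C_{R,max}/C_{A0} = (k₁/k₂)^[k₂/(k₂−k₁)].
= (0.363/0.0927)^(0.0927/(0.0927−0.363)) = (3.916)^(-0.3430) = 0.6262.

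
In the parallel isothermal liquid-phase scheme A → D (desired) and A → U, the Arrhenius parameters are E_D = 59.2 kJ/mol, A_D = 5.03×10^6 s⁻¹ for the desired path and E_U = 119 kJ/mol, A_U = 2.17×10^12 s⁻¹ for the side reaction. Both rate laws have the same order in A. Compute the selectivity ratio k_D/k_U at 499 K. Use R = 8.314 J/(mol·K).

k_D/k_U = (A_D/A_U)·exp[−(E_D−E_U)/(RT)] = (A_D/A_U)·exp[(E_U−E_D)/(RT)].
(E_U−E_D)/(RT) = (119−59.2)×10³/(8.314×499) = 59800/4149 = 14.41.
k_D/k_U = (5.03×10^6/2.17×10^12)·exp(14.41) = 2.318×10^-6 × 1.820×10^6 = 4.22.
Since E_D < E_U, lowering the temperature improves selectivity toward D.

4.22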